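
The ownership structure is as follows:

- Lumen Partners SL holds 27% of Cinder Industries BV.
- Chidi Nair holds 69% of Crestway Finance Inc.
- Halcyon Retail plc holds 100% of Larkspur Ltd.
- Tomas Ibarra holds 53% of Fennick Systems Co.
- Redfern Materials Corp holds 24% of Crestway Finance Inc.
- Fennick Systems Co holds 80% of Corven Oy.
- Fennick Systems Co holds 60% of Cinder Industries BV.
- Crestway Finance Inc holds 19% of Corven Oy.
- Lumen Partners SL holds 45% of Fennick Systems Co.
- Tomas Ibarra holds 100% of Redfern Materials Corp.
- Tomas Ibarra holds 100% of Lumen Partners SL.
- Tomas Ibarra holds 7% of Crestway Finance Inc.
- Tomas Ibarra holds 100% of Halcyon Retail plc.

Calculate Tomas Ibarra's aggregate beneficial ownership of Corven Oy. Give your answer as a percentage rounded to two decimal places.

Tomas reaches Corven along 4 paths.
Via Fennick: 53% × 80% = 42.4%.
Via Lumen → Fennick: 100% × 45% × 80% = 36%.
Via Crestway: 7% × 19% = 1.33%.
Via Redfern → Crestway: 100% × 24% × 19% = 4.56%.
Total: 42.4% + 36% + 1.33% + 4.56% = 84.29%.

84.29%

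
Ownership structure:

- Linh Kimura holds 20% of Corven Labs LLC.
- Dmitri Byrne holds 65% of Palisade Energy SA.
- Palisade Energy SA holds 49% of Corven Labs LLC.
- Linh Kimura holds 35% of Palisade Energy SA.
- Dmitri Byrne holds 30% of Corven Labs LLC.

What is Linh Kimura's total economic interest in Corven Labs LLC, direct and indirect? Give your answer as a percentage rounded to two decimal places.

Linh reaches Corven along 2 paths.
Direct stake: 20% = 20%.
Via Palisade: 35% × 49% = 17.15%.
Total: 20% + 17.15% = 37.15%.

37.15%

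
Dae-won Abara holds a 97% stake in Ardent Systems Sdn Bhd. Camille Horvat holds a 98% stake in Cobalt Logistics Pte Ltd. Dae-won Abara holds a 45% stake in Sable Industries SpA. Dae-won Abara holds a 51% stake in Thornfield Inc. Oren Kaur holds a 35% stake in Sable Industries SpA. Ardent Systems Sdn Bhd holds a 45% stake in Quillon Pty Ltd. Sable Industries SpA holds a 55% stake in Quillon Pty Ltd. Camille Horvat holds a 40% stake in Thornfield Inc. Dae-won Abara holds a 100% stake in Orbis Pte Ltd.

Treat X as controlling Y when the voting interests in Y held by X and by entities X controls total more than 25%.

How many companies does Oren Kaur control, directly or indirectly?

Oren holds 35% of Sable, so Oren controls Sable.
Sable holds 55% of Quillon, so Oren controls Quillon.
No other company's threshold is met.
Oren controls 2 companies.

2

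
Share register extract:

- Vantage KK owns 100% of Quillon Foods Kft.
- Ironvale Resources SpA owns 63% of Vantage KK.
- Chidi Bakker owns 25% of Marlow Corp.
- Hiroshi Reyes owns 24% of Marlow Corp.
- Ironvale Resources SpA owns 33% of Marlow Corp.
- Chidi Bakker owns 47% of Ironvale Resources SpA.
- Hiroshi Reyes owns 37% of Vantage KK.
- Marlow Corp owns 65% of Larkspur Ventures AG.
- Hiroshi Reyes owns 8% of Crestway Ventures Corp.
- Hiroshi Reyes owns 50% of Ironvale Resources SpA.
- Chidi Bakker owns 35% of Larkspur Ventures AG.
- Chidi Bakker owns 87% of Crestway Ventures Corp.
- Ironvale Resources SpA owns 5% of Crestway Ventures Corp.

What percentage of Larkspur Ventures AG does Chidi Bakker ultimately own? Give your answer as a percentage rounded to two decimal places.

Chidi reaches Larkspur along 3 paths.
Via Marlow: 25% × 65% = 16.25%.
Via Ironvale → Marlow: 47% × 33% × 65% = 10.0815%.
Direct stake: 35% = 35%.
Total: 16.25% + 10.0815% + 35% = 61.3315%.
Rounded: 61.33%.

61.33%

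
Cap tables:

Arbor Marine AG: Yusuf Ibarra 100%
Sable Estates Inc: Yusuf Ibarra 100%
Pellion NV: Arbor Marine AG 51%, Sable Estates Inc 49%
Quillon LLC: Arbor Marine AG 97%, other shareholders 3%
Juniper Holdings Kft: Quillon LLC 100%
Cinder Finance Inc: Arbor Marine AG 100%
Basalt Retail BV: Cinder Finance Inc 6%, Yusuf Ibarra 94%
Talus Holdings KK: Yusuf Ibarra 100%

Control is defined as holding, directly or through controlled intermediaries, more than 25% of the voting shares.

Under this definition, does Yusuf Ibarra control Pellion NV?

Yusuf holds 100% of Arbor, so Yusuf controls Arbor.
Yusuf holds 100% of Sable, so Yusuf controls Sable.
Arbor and Sable together hold 51% + 49% = 100% of Pellion, so Yusuf controls Pellion.

Yes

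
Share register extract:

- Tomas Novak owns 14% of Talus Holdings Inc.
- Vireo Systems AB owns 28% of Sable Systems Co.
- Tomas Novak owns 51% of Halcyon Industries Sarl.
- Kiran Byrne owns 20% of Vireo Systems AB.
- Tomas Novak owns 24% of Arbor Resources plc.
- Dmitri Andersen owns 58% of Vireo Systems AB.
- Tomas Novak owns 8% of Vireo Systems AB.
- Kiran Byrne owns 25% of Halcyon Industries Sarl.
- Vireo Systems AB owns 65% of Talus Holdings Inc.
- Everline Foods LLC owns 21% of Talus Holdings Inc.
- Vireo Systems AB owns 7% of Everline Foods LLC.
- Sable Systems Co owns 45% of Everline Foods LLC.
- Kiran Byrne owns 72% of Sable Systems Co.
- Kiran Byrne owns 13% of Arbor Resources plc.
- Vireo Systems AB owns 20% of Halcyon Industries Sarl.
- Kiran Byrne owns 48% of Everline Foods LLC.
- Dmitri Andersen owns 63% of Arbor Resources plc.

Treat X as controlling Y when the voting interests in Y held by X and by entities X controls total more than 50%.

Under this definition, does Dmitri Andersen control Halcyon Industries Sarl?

No

Dmitri holds 58% of Vireo, so Dmitri controls Vireo.
Dmitri holds 63% of Arbor, so Dmitri controls Arbor.
Vireo holds 65% of Talus, so Dmitri controls Talus.
In Halcyon, Dmitri's side holds only 20%, not > 50%.
So Dmitri does not control Halcyon.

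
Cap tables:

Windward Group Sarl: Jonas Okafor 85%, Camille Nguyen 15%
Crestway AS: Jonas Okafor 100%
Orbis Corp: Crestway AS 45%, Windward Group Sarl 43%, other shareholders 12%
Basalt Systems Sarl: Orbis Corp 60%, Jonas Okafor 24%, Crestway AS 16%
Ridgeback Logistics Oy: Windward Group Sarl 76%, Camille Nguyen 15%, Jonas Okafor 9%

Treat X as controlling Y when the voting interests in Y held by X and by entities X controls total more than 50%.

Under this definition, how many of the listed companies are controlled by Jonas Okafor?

5

Jonas holds 85% of Windward, so Jonas controls Windward.
Jonas holds 100% of Crestway, so Jonas controls Crestway.
Crestway and Windward together hold 45% + 43% = 88% of Orbis, so Jonas controls Orbis.
Orbis and Jonas and Crestway together hold 60% + 24% + 16% = 100% of Basalt, so Jonas controls Basalt.
Windward and Jonas together hold 76% + 9% = 85% of Ridgeback, so Jonas controls Ridgeback.
Jonas controls 5 companies.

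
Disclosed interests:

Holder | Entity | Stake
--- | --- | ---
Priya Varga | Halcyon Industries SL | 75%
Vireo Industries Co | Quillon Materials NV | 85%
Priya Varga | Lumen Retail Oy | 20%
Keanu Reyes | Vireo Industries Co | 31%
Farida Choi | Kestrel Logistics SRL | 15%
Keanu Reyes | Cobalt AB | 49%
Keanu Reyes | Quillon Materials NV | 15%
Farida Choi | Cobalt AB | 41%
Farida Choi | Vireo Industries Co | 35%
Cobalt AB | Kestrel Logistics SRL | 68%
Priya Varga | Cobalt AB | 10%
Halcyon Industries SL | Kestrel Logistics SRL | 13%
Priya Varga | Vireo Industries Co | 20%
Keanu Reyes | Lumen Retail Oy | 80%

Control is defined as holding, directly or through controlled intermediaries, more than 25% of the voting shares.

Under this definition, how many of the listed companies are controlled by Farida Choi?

Farida holds 41% of Cobalt, so Farida controls Cobalt.
Farida holds 35% of Vireo, so Farida controls Vireo.
Vireo holds 85% of Quillon, so Farida controls Quillon.
Cobalt and Farida together hold 68% + 15% = 83% of Kestrel, so Farida controls Kestrel.
No other company's threshold is met.
Farida controls 4 companies.

4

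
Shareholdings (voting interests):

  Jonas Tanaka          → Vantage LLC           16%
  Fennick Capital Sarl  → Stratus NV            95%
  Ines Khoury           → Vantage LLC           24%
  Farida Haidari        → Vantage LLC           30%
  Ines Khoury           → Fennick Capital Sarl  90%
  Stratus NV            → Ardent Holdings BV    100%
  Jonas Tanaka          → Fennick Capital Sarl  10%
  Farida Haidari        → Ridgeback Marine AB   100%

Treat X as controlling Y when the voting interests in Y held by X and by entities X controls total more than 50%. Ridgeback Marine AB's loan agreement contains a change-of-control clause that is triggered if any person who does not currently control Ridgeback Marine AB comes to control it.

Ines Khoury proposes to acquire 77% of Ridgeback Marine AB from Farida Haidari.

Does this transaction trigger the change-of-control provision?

The purchase adds only to Ines's holdings (Farida's stake shrinks), so Ines is the only person who could newly come to control Ridgeback.
Ines holds 90% of Fennick, so Ines controls Fennick.
Fennick holds 95% of Stratus, so Ines controls Stratus.
Stratus holds 100% of Ardent, so Ines controls Ardent.
Neither Ines nor any entity Ines controls holds any voting interest in Ridgeback.
So before the transaction, Ines does not control Ridgeback.
After the purchase, Ines holds 77% of Ridgeback directly, and Farida's stake falls to 23%.
Ines holds 77% of Ridgeback, so Ines controls Ridgeback.
Ines did not control Ridgeback before and does after, so the clause is triggered.

Yes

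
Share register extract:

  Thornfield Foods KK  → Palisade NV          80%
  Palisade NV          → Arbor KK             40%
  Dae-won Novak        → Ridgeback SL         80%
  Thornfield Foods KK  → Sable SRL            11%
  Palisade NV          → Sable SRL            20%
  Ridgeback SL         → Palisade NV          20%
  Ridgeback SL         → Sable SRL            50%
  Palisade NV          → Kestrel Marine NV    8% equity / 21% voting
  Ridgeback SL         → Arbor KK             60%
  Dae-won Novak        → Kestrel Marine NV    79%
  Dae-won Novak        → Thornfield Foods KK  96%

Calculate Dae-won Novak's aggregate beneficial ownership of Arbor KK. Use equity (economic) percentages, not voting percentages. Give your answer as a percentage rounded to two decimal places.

85.12%

Dae-won reaches Arbor along 3 paths.
Via Ridgeback: 80% × 60% = 48%.
Via Thornfield → Palisade: 96% × 80% × 40% = 30.72%.
Via Ridgeback → Palisade: 80% × 20% × 40% = 6.4%.
Total: 48% + 30.72% + 6.4% = 85.12%.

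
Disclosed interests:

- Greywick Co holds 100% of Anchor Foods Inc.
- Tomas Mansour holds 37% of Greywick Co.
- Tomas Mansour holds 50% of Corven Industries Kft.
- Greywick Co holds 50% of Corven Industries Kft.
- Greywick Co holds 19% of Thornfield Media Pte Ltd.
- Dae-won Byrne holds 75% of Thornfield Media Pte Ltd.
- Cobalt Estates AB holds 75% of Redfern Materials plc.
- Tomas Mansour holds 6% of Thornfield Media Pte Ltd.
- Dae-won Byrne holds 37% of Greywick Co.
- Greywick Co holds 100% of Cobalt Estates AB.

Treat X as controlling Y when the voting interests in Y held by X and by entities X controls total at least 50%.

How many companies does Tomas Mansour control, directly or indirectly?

1

Tomas holds 50% of Corven, so Tomas controls Corven.
No other company's threshold is met.
Tomas controls 1 company.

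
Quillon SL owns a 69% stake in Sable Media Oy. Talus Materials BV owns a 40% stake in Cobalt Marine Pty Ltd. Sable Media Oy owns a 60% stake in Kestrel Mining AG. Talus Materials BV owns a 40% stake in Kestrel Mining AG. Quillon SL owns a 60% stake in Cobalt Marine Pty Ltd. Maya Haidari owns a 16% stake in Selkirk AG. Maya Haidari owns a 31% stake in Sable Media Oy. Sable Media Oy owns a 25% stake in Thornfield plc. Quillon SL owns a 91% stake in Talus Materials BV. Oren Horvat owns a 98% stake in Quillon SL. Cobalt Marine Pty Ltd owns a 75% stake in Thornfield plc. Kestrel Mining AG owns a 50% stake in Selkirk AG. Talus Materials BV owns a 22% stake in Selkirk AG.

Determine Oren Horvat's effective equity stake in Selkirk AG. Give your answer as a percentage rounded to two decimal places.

57.74%

Oren reaches Selkirk along 3 paths.
Via Quillon → Sable → Kestrel: 98% × 69% × 60% × 50% = 20.286%.
Via Quillon → Talus → Kestrel: 98% × 91% × 40% × 50% = 17.836%.
Via Quillon → Talus: 98% × 91% × 22% = 19.6196%.
Total: 20.286% + 17.836% + 19.6196% = 57.7416%.
Rounded: 57.74%.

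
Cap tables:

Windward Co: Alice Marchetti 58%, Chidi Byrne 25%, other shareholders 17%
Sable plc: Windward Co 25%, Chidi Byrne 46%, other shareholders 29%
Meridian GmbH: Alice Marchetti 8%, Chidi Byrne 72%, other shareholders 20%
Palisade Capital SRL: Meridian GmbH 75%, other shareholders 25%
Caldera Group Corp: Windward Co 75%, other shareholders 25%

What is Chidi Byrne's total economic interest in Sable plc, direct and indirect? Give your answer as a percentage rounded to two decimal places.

Chidi reaches Sable along 2 paths.
Via Windward: 25% × 25% = 6.25%.
Direct stake: 46% = 46%.
Total: 6.25% + 46% = 52.25%.

52.25%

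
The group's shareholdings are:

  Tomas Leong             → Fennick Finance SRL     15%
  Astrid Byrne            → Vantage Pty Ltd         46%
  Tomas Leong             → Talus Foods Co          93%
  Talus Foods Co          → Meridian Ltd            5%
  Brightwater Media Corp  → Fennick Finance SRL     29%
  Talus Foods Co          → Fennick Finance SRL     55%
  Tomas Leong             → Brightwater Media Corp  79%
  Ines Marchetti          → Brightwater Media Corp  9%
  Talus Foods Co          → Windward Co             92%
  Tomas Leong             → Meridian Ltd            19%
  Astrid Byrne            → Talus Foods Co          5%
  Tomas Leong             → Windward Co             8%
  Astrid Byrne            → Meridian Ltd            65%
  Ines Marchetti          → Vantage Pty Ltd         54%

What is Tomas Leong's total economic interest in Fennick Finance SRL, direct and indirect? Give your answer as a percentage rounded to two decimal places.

89.06%

Tomas reaches Fennick along 3 paths.
Via Brightwater: 79% × 29% = 22.91%.
Via Talus: 93% × 55% = 51.15%.
Direct stake: 15% = 15%.
Total: 22.91% + 51.15% + 15% = 89.06%.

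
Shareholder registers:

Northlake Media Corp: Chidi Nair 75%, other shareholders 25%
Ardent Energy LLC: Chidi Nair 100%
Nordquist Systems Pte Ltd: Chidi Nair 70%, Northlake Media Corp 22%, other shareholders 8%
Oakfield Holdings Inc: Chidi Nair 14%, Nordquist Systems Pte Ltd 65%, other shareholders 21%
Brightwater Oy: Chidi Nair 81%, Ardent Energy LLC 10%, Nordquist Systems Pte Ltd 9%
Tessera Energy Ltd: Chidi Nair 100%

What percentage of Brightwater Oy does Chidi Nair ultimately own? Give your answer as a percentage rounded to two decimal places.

Chidi reaches Brightwater along 4 paths.
Direct stake: 81% = 81%.
Via Ardent: 100% × 10% = 10%.
Via Nordquist: 70% × 9% = 6.3%.
Via Northlake → Nordquist: 75% × 22% × 9% = 1.485%.
Total: 81% + 10% + 6.3% + 1.485% = 98.785%.
Rounded: 98.79%.

98.79%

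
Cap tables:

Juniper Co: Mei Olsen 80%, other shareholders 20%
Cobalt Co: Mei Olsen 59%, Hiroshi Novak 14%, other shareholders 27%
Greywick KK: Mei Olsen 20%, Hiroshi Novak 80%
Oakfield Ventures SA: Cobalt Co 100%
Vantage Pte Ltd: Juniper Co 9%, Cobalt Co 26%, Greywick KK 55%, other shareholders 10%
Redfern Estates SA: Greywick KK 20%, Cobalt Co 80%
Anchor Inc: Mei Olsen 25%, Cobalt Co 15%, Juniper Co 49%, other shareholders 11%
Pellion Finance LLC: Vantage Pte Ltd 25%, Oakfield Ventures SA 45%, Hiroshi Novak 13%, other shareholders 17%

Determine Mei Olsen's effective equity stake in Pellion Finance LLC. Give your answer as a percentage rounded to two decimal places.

34.94%

Mei reaches Pellion along 4 paths.
Via Juniper → Vantage: 80% × 9% × 25% = 1.8%.
Via Cobalt → Vantage: 59% × 26% × 25% = 3.835%.
Via Greywick → Vantage: 20% × 55% × 25% = 2.75%.
Via Cobalt → Oakfield: 59% × 100% × 45% = 26.55%.
Total: 1.8% + 3.835% + 2.75% + 26.55% = 34.935%.
Rounded: 34.94%.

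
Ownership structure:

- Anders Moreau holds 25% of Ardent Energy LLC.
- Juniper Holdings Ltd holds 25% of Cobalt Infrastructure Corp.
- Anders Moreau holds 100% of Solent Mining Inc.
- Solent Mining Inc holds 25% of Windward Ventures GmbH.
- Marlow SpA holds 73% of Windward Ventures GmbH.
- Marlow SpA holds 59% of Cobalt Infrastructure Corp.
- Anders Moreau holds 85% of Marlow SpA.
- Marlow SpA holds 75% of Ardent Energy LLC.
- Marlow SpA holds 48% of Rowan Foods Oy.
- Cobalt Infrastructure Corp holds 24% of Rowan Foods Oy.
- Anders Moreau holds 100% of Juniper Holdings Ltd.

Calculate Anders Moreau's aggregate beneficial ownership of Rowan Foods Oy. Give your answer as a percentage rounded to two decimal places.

Anders reaches Rowan along 3 paths.
Via Juniper → Cobalt: 100% × 25% × 24% = 6%.
Via Marlow → Cobalt: 85% × 59% × 24% = 12.036%.
Via Marlow: 85% × 48% = 40.8%.
Total: 6% + 12.036% + 40.8% = 58.836%.
Rounded: 58.84%.

58.84%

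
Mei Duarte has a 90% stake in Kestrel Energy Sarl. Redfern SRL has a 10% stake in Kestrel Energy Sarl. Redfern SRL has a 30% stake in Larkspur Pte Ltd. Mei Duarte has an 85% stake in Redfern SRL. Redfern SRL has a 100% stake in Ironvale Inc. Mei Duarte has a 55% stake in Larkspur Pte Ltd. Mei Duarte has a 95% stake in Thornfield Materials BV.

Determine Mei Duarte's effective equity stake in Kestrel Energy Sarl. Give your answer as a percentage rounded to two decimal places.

Mei reaches Kestrel along 2 paths.
Direct stake: 90% = 90%.
Via Redfern: 85% × 10% = 8.5%.
Total: 90% + 8.5% = 98.5%.
Rounded: 98.50%.

98.50%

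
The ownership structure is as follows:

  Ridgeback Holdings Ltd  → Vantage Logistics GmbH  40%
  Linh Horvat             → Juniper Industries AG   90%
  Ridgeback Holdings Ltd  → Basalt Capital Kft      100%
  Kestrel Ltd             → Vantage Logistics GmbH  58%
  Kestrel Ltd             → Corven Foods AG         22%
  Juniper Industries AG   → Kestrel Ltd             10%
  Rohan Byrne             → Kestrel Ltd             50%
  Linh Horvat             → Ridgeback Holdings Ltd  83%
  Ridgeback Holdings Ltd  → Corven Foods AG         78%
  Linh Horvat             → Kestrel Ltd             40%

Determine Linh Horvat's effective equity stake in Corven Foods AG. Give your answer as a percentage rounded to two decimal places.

75.52%

Linh reaches Corven along 3 paths.
Via Ridgeback: 83% × 78% = 64.74%.
Via Kestrel: 40% × 22% = 8.8%.
Via Juniper → Kestrel: 90% × 10% × 22% = 1.98%.
Total: 64.74% + 8.8% + 1.98% = 75.52%.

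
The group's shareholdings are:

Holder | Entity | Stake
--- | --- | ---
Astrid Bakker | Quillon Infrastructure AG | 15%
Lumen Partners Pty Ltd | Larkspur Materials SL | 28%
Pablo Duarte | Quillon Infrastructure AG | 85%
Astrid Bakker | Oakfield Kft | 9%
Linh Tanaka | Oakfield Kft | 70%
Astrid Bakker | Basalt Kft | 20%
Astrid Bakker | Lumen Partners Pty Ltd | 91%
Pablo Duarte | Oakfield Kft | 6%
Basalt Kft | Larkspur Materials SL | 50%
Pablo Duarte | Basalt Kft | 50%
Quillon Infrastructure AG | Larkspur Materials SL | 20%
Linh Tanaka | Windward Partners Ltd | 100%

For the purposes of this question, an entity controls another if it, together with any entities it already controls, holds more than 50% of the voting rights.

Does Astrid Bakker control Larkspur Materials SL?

Astrid holds 91% of Lumen, so Astrid controls Lumen.
In Larkspur, Astrid's side holds only 28%, not > 50%.
So Astrid does not control Larkspur.

No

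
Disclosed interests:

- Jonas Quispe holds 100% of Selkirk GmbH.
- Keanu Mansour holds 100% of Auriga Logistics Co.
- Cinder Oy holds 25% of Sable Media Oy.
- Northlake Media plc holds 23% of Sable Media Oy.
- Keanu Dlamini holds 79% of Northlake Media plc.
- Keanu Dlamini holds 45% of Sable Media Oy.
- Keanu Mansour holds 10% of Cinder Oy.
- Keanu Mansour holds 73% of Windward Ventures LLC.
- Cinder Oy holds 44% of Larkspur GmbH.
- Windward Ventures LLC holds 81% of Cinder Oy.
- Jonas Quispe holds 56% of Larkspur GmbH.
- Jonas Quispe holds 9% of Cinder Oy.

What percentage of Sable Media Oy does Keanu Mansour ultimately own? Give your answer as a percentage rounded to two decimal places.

17.28%

Keanu Mansour reaches Sable along 2 paths.
Via Windward → Cinder: 73% × 81% × 25% = 14.7825%.
Via Cinder: 10% × 25% = 2.5%.
Total: 14.7825% + 2.5% = 17.2825%.
Rounded: 17.28%.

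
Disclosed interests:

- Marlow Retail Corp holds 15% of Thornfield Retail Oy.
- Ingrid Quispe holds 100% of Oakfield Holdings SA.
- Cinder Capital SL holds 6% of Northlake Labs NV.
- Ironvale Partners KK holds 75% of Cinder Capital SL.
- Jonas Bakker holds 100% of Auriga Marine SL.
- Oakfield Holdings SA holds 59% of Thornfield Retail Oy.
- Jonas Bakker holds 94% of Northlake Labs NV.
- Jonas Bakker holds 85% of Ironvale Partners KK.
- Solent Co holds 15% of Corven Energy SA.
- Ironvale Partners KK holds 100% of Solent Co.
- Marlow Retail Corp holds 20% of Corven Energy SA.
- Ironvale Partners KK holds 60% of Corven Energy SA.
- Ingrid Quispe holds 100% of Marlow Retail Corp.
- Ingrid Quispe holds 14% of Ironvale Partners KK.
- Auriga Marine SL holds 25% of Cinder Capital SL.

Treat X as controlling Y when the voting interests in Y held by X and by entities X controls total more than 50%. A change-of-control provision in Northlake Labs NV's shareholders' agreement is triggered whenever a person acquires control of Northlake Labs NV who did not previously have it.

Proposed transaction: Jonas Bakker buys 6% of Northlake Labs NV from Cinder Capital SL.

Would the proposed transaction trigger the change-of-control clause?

No

The purchase adds only to Jonas's holdings (Cinder's stake shrinks), so Jonas is the only person who could newly come to control Northlake.
Jonas holds 100% of Auriga, so Jonas controls Auriga.
Jonas holds 85% of Ironvale, so Jonas controls Ironvale.
Ironvale and Auriga together hold 75% + 25% = 100% of Cinder, so Jonas controls Cinder.
Cinder and Jonas together hold 6% + 94% = 100% of Northlake, so Jonas controls Northlake.
So Jonas already controls Northlake before the transaction.
After the purchase, Jonas's direct stake in Northlake rises to 94% + 6% = 100%, and Cinder's stake falls to 0%.
Jonas controlled Northlake already, so this is not a new person acquiring control; every other person's position is unchanged or reduced.
No new person acquires control, so the clause is not triggered.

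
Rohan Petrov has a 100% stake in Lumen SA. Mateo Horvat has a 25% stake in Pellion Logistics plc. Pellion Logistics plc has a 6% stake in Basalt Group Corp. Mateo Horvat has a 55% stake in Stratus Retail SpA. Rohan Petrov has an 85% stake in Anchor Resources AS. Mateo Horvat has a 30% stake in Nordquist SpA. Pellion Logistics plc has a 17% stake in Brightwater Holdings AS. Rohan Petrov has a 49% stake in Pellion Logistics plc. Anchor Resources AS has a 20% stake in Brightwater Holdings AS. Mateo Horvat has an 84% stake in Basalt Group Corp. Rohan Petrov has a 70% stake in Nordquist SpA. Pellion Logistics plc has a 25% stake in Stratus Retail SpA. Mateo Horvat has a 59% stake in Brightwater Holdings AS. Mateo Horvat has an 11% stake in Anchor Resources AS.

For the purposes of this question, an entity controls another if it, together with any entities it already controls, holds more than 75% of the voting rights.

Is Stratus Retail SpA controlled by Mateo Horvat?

No

Mateo holds 84% of Basalt, so Mateo controls Basalt.
In Stratus, Mateo's side holds only 55%, not > 75%.
So Mateo does not control Stratus.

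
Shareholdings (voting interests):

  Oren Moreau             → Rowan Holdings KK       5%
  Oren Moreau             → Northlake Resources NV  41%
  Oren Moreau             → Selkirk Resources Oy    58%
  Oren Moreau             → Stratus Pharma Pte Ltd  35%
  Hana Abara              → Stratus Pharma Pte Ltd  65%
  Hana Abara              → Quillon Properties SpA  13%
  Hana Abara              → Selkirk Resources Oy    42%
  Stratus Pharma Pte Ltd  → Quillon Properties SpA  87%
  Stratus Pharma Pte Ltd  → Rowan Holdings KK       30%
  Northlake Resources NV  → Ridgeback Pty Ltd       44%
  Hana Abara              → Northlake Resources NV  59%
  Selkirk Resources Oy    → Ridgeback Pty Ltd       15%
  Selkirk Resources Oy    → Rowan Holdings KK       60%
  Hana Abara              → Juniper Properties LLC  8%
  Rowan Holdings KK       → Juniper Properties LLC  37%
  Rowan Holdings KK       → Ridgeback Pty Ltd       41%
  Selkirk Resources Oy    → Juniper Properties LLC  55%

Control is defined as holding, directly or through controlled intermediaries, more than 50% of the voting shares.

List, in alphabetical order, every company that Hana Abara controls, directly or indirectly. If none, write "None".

Northlake Resources NV, Quillon Properties SpA, Stratus Pharma Pte Ltd

Hana holds 65% of Stratus, so Hana controls Stratus.
Hana and Stratus together hold 13% + 87% = 100% of Quillon, so Hana controls Quillon.
Hana holds 59% of Northlake, so Hana controls Northlake.
No other company's threshold is met.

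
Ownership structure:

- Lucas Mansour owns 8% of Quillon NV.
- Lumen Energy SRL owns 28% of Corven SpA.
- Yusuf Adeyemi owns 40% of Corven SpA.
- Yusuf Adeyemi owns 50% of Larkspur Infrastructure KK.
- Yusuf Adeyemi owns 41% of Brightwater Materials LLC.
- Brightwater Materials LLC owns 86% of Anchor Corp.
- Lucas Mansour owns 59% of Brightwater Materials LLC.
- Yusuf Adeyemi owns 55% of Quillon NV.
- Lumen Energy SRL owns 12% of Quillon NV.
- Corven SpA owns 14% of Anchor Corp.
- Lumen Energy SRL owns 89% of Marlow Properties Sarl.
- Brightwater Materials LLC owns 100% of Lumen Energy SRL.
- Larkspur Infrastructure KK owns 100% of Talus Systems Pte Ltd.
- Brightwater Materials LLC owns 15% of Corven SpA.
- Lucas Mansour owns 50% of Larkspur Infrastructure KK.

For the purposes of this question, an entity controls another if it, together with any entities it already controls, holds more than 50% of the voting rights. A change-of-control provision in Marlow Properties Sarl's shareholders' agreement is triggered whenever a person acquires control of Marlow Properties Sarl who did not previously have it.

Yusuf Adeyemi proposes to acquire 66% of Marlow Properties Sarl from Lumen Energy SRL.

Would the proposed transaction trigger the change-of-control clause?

Yes

The purchase adds only to Yusuf's holdings (Lumen's stake shrinks), so Yusuf is the only person who could newly come to control Marlow.
Yusuf holds 55% of Quillon, so Yusuf controls Quillon.
Neither Yusuf nor any entity Yusuf controls holds any voting interest in Marlow.
So before the transaction, Yusuf does not control Marlow.
After the purchase, Yusuf holds 66% of Marlow directly, and Lumen's stake falls to 23%.
Yusuf holds 66% of Marlow, so Yusuf controls Marlow.
Yusuf did not control Marlow before and does after, so the clause is triggered.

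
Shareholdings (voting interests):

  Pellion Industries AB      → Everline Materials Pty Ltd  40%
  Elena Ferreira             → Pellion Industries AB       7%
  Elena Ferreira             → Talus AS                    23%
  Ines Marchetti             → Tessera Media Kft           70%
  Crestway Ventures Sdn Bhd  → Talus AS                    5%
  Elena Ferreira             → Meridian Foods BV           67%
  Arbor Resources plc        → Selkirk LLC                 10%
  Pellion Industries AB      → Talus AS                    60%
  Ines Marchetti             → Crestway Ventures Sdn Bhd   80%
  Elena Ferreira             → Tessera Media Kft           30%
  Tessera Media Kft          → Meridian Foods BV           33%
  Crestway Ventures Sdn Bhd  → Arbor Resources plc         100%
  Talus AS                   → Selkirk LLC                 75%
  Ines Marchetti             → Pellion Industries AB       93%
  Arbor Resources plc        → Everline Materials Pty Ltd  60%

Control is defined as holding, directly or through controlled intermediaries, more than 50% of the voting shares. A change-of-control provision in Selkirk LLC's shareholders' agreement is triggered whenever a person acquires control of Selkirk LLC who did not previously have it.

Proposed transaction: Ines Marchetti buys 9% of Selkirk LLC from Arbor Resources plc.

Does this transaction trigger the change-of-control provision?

No

The purchase adds only to Ines's holdings (Arbor's stake shrinks), so Ines is the only person who could newly come to control Selkirk.
Ines holds 80% of Crestway, so Ines controls Crestway.
Ines holds 93% of Pellion, so Ines controls Pellion.
Pellion and Crestway together hold 60% + 5% = 65% of Talus, so Ines controls Talus.
Crestway holds 100% of Arbor, so Ines controls Arbor.
Talus and Arbor together hold 75% + 10% = 85% of Selkirk, so Ines controls Selkirk.
So Ines already controls Selkirk before the transaction.
After the purchase, Ines holds 9% of Selkirk directly, and Arbor's stake falls to 1%.
Ines controlled Selkirk already, so this is not a new person acquiring control; every other person's position is unchanged or reduced.
No new person acquires control, so the clause is not triggered.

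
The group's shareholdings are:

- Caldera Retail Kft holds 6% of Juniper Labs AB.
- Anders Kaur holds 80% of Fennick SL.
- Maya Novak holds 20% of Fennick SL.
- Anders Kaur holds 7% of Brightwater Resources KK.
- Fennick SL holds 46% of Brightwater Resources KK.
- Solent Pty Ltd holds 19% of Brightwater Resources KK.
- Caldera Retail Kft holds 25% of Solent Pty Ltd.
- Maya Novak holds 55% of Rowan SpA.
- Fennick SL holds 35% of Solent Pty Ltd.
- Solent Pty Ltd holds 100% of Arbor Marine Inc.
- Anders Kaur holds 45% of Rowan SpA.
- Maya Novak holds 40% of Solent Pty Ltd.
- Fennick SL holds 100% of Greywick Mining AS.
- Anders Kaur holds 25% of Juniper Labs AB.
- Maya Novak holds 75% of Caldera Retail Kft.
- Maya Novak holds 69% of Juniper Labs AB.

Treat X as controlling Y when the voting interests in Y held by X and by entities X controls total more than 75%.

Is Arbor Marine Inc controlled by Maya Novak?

No

Maya's largest direct stake is 75% in Caldera, which does not meet the threshold, so Maya controls no company.
Neither Maya nor any entity Maya controls holds any voting interest in Arbor.
So Maya does not control Arbor.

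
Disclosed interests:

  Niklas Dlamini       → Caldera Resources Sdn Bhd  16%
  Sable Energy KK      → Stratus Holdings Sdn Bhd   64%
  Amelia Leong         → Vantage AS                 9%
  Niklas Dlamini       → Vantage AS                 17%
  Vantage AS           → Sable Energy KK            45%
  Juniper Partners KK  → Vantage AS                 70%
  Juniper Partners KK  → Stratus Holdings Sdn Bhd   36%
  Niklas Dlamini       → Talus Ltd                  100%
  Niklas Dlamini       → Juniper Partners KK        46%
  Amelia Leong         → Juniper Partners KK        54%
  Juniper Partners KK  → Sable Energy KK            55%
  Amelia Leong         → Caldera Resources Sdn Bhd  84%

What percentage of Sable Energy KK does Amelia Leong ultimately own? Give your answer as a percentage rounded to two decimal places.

Amelia reaches Sable along 3 paths.
Via Juniper → Vantage: 54% × 70% × 45% = 17.01%.
Via Vantage: 9% × 45% = 4.05%.
Via Juniper: 54% × 55% = 29.7%.
Total: 17.01% + 4.05% + 29.7% = 50.76%.

50.76%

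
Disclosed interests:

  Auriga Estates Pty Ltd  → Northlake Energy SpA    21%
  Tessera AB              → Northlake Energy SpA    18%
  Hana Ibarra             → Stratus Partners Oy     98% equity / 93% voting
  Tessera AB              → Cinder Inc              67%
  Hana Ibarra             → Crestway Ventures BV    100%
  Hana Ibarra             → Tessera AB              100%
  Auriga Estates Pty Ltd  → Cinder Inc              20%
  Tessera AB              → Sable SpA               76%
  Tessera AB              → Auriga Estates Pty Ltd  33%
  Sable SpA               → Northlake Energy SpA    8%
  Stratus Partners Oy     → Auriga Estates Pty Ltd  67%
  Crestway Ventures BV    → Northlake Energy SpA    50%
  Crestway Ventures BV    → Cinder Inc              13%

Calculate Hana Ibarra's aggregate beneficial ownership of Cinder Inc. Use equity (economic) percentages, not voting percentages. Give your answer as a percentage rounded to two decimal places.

99.73%

Hana reaches Cinder along 4 paths.
Via Tessera: 100% × 67% = 67%.
Via Stratus → Auriga: 98% × 67% × 20% = 13.132%.
Via Tessera → Auriga: 100% × 33% × 20% = 6.6%.
Via Crestway: 100% × 13% = 13%.
Total: 67% + 13.132% + 6.6% + 13% = 99.732%.
Rounded: 99.73%.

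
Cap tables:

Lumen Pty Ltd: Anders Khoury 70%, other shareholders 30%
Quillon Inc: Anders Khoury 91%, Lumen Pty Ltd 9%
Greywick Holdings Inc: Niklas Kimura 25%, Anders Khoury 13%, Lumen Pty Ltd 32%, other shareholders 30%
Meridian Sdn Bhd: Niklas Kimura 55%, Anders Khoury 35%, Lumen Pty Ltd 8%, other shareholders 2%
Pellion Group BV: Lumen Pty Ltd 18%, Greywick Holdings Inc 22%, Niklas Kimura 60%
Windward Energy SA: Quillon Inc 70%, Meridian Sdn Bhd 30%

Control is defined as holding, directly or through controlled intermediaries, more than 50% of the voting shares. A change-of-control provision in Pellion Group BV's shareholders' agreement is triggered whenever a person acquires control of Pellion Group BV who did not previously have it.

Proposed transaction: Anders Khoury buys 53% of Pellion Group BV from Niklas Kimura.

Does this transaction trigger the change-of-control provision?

Yes

The purchase adds only to Anders's holdings (Niklas's stake shrinks), so Anders is the only person who could newly come to control Pellion.
Anders holds 70% of Lumen, so Anders controls Lumen.
Anders and Lumen together hold 91% + 9% = 100% of Quillon, so Anders controls Quillon.
Quillon holds 70% of Windward, so Anders controls Windward.
In Pellion, Anders's side holds only 18%, not > 50%.
So before the transaction, Anders does not control Pellion.
After the purchase, Anders holds 53% of Pellion directly, and Niklas's stake falls to 7%.
Lumen and Anders together hold 18% + 53% = 71% of Pellion, so Anders controls Pellion.
Anders did not control Pellion before and does after, so the clause is triggered.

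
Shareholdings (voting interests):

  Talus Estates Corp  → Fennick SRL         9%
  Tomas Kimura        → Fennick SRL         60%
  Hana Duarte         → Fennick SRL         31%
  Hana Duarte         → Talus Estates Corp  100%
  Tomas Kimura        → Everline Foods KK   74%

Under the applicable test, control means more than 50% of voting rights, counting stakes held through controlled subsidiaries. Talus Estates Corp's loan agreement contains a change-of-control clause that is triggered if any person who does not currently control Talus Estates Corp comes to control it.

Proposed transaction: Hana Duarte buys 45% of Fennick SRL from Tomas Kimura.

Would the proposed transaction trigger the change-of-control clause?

No

The purchase adds only to Hana's holdings (Tomas's stake shrinks), so Hana is the only person who could newly come to control Talus.
Hana holds 100% of Talus, so Hana controls Talus.
So Hana already controls Talus before the transaction.
After the purchase, Hana's direct stake in Fennick rises to 31% + 45% = 76%, and Tomas's stake falls to 15%.
Hana controlled Talus already, so this is not a new person acquiring control; every other person's position is unchanged or reduced.
No new person acquires control, so the clause is not triggered.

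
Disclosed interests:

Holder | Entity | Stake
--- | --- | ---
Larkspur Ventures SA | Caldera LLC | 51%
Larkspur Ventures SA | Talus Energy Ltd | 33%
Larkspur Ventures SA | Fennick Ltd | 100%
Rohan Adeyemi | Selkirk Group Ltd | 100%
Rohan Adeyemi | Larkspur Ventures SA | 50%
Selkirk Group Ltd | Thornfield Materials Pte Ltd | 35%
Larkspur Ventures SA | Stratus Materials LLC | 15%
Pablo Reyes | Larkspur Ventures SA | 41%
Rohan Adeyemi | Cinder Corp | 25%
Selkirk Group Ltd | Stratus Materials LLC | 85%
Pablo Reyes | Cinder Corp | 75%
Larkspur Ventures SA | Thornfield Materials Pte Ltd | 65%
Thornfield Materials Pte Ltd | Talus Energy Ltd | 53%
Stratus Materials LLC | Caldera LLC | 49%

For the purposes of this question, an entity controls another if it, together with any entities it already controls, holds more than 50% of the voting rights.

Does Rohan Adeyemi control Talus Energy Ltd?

No

Rohan holds 100% of Selkirk, so Rohan controls Selkirk.
Selkirk holds 85% of Stratus, so Rohan controls Stratus.
Neither Rohan nor any entity Rohan controls holds any voting interest in Talus.
So Rohan does not control Talus.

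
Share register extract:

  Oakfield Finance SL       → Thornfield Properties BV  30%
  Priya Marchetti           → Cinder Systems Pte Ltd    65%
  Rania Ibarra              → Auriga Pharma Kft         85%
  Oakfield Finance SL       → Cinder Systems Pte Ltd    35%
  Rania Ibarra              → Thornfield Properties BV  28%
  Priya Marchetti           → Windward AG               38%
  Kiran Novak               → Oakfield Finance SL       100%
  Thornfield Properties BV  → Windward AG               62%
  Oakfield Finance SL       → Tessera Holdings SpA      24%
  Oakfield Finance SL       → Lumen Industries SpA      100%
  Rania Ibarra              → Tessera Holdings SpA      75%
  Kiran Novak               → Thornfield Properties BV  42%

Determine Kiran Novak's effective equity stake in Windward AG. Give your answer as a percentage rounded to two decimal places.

Kiran reaches Windward along 2 paths.
Via Oakfield → Thornfield: 100% × 30% × 62% = 18.6%.
Via Thornfield: 42% × 62% = 26.04%.
Total: 18.6% + 26.04% = 44.64%.

44.64%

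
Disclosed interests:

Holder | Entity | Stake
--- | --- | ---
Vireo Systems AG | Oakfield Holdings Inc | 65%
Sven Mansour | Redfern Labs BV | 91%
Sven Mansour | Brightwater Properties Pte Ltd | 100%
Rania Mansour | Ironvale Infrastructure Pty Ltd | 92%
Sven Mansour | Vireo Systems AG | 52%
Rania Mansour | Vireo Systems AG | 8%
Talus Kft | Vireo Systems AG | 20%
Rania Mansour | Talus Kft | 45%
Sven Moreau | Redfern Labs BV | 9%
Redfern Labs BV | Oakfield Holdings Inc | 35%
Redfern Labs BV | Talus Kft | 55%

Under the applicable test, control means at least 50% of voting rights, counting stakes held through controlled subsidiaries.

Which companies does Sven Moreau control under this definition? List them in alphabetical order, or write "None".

None

Sven Moreau's largest direct stake is 9% in Redfern, which does not meet the threshold.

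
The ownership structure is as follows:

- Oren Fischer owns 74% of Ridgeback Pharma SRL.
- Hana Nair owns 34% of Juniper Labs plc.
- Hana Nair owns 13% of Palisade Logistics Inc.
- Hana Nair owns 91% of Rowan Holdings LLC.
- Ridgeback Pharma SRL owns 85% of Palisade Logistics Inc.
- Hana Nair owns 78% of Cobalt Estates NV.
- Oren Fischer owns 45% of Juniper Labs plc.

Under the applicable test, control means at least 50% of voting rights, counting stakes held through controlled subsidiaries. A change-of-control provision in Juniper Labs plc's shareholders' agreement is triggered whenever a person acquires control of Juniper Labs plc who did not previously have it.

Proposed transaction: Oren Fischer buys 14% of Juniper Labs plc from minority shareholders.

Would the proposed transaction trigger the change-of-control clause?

The purchase changes only Oren's holdings, so Oren is the only person who could newly come to control Juniper.
Oren holds 74% of Ridgeback, so Oren controls Ridgeback.
Ridgeback holds 85% of Palisade, so Oren controls Palisade.
In Juniper, Oren's side holds only 45%, not ≥ 50%.
So before the transaction, Oren does not control Juniper.
After the purchase, Oren's direct stake in Juniper rises to 45% + 14% = 59%.
Oren holds 59% of Juniper, so Oren controls Juniper.
Oren did not control Juniper before and does after, so the clause is triggered.

Yes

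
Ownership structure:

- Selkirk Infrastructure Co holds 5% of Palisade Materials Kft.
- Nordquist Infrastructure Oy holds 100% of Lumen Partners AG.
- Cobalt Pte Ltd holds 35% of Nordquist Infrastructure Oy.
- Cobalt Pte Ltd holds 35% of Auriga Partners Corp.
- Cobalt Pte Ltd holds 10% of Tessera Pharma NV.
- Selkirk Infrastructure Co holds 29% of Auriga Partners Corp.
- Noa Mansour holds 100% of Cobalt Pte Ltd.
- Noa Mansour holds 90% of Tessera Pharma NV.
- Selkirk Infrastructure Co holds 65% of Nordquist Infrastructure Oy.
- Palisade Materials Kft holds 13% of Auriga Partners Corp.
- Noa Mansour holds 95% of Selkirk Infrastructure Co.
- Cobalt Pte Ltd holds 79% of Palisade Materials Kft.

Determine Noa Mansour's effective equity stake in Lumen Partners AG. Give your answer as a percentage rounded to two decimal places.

96.75%

Noa reaches Lumen along 2 paths.
Via Cobalt → Nordquist: 100% × 35% × 100% = 35%.
Via Selkirk → Nordquist: 95% × 65% × 100% = 61.75%.
Total: 35% + 61.75% = 96.75%.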